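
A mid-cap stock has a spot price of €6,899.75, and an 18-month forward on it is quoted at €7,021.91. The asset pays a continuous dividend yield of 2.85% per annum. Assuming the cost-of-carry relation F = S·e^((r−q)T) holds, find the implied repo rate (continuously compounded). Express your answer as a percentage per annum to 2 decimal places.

4.02%

From F = S·e^((r−q)T): (r − q) = ln(F/S)/T
ln(7021.91/6899.75) = ln(1.017705) = 0.017550
(r − q) = 0.017550 / (18/12) = 0.011700
r = ln(F/S)/T + q = 0.011700 + 0.0285 = 0.040200
r = 4.02%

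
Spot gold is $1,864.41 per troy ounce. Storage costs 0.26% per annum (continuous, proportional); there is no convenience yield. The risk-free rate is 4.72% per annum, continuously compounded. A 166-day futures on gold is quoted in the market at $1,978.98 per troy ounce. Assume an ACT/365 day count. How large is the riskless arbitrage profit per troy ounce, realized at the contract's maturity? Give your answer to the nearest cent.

$71.86 per troy ounce

Fair futures: F* = S·e^(carry·T), with carry = (r + u) = 0.0472 + 0.0026 = 0.0498
F* = 1864.41 · e^(0.0498 × 166/365) = 1864.41 · e^0.02264877 = 1864.41 × 1.02290720 = $1907.1184
Market $1978.98 > fair $1907.1184: forward overpriced → cash-and-carry (buy spot, short the forward).
At maturity, profit = |F_mkt − F*| = |1978.98 − 1907.1184| = $71.86 per troy ounce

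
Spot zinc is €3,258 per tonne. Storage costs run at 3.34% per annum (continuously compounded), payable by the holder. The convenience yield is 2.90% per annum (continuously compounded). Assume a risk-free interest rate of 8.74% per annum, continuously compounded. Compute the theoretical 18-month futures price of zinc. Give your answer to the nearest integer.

Net carry = r + u − y = 0.0874 + 0.0334 − 0.0290 = 0.0918
F = S·e^((r+u−y)T) = 3258 · e^(0.0918 × 18/12) = 3258 · e^0.137700
= 3258 × 1.147631 = €3,739 per tonne

€3,739 per tonne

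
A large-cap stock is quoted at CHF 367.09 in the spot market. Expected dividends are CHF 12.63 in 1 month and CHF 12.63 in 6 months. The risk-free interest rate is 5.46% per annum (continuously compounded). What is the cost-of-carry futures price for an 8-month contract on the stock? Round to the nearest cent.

CHF 354.91

PV(dividends) I = 12.63·e^(−0.0546·1/12) + 12.63·e^(−0.0546·6/12)
I = 12.5727 + 12.2899 = 24.8626
F = (S − I)·e^(rT) = (367.09 − 24.8626) · e^(0.0546·8/12)
= 342.2274 · e^0.036400 = 342.2274 × 1.037071 = CHF 354.91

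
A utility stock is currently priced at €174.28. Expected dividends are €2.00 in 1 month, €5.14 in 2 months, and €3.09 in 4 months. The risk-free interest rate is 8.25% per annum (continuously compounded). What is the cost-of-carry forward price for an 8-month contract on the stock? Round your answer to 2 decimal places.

PV(dividends) I = 2.00·e^(−0.0825·1/12) + 5.14·e^(−0.0825·2/12) + 3.09·e^(−0.0825·4/12)
I = 1.9863 + 5.0698 + 3.0062 = 10.0623
F = (S − I)·e^(rT) = (174.28 − 10.0623) · e^(0.0825·8/12)
= 164.2177 · e^0.055000 = 164.2177 × 1.056541 = €173.50

€173.50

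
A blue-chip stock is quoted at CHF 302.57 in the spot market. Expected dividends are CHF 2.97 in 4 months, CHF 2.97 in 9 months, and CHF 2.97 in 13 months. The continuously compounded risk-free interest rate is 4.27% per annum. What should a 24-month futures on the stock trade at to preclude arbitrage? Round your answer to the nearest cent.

PV(dividends) I = 2.97·e^(−0.0427·4/12) + 2.97·e^(−0.0427·9/12) + 2.97·e^(−0.0427·13/12)
I = 2.9280 + 2.8764 + 2.8357 = 8.6401
F = (S − I)·e^(rT) = (302.57 − 8.6401) · e^(0.0427·24/12)
= 293.9299 · e^0.085400 = 293.9299 × 1.089153 = CHF 320.13

CHF 320.13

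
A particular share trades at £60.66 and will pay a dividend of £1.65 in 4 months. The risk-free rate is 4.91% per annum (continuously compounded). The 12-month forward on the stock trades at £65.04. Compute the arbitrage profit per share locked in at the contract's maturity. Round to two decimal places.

PV(dividends) I = 1.65·e^(−0.0491·4/12) = 1.6232
Fair forward F* = (S − I)·e^(rT) = (60.66 − 1.6232)·e^0.049100 = 59.0368 × 1.050325 = 62.0078
Market £65.04 > fair 62.0078: forward overpriced → cash-and-carry (borrow at r, buy the stock and collect the dividends, short the forward).
Profit at T = |F_mkt − F*| = |65.04 − 62.0078| = £3.03 per share

£3.03 per share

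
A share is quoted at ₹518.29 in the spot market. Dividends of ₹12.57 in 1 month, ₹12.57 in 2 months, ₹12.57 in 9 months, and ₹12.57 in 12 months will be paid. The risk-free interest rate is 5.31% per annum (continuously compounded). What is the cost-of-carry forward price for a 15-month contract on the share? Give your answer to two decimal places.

PV(dividends) I = 12.57·e^(−0.0531·1/12) + 12.57·e^(−0.0531·2/12) + 12.57·e^(−0.0531·9/12) + 12.57·e^(−0.0531·12/12)
I = 12.5145 + 12.4592 + 12.0792 + 11.9199 = 48.9728
F = (S − I)·e^(rT) = (518.29 − 48.9728) · e^(0.0531·15/12)
= 469.3172 · e^0.066375 = 469.3172 × 1.068627 = ₹501.53

₹501.53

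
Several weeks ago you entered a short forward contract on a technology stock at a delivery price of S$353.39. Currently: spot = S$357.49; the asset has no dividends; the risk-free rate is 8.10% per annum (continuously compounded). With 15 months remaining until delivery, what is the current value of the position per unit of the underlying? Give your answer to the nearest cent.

-S$38.13

Current fair forward for the remaining 15 months: F = S·e^(r·T), r = 0.0810
F = 357.49 · e^(0.0810 × 15/12) = 357.49 × 1.106553 = 395.5816
Value of long forward = (F − K)·e^(−rT) = (395.5816 − 353.39) · e^(−0.0810·15/12)
= 42.1916 × 0.903707 = 38.13
Short position value = −(long value) = -S$38.13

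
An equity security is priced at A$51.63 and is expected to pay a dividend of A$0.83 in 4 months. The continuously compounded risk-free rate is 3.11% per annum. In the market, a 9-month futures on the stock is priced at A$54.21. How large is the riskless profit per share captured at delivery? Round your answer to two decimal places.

A$2.20 per share

PV(dividends) I = 0.83·e^(−0.0311·4/12) = 0.8214
Fair futures F* = (S − I)·e^(rT) = (51.63 − 0.8214)·e^0.023325 = 50.8086 × 1.023599 = 52.0076
Market A$54.21 > fair 52.0076: forward overpriced → cash-and-carry (borrow at r, buy the stock and collect the dividends, short the forward).
Profit at T = |F_mkt − F*| = |54.21 − 52.0076| = A$2.20 per share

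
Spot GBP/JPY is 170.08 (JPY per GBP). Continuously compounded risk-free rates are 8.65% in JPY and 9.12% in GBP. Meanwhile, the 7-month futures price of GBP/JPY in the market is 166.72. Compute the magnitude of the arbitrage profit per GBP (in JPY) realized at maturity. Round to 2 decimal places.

Fair futures: F* = S·e^(carry·T), with carry = (r_JPY − r_GBP) = 0.0865 − 0.0912 = -0.0047
F* = 170.08 · e^(-0.0047 × 7/12) = 170.08 · e^-0.002742 = 170.08 × 0.997262 = 169.6143
Market 166.72 < fair 169.6143: forward underpriced → reverse cash-and-carry (short spot, go long the forward).
At maturity, profit = |F_mkt − F*| = |166.72 − 169.6143| = 2.89 per GBP (in JPY)

2.89 per GBP (in JPY)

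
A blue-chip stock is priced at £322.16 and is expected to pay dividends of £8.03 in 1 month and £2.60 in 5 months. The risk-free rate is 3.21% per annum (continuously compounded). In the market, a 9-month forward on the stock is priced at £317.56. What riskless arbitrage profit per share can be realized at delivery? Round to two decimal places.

PV(dividends) I = 8.03·e^(−0.0321·1/12) + 2.60·e^(−0.0321·5/12) = 10.5740
Fair forward F* = (S − I)·e^(rT) = (322.16 − 10.5740)·e^0.024075 = 311.5860 × 1.024367 = 319.1784
Market £317.56 < fair 319.1784: forward underpriced → reverse cash-and-carry (short the stock, invest proceeds at r, pay the dividends, go long the forward).
Profit at T = |F_mkt − F*| = |317.56 − 319.1784| = £1.62 per share

£1.62 per share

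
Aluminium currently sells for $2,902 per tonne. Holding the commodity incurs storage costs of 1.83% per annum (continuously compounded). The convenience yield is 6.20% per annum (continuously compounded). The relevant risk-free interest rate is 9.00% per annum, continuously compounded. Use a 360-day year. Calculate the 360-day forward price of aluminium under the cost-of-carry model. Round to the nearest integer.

$3,040 per tonne

Net carry = r + u − y = 0.0900 + 0.0183 − 0.0620 = 0.0463
F = S·e^((r+u−y)T) = 2902 · e^(0.0463 × 360/360) = 2902 · e^0.046300
= 2902 × 1.047389 = $3,040 per tonne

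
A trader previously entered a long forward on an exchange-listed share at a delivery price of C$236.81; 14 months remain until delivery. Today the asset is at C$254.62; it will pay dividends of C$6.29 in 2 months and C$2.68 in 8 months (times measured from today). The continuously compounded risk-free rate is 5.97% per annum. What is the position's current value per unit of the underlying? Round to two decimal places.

C$24.94

PV(remaining dividends) I = 6.29·e^(−0.0597·2/12) + 2.68·e^(−0.0597·8/12) = 8.8032
Current forward F = (S − I)·e^(rT) = (254.62 − 8.8032)·e^(0.0597·14/12) = 245.8168 × 1.072133 = 263.5483
Value (long) = (F − K)·e^(−rT) = (263.5483 − 236.81) × 0.932720 = 24.9393
Value = C$24.94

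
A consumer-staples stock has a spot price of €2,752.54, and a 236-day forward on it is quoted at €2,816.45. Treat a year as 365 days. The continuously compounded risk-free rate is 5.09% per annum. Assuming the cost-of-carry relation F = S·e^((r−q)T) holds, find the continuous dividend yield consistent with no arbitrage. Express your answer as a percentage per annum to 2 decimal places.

From F = S·e^((r−q)T): (r − q) = ln(F/S)/T
ln(2816.45/2752.54) = ln(1.023219) = 0.022954
(r − q) = 0.022954 / (236/365) = 0.035501
q = r − ln(F/S)/T = 0.0509 − 0.035501 = 0.015399
q = 1.54%

1.54%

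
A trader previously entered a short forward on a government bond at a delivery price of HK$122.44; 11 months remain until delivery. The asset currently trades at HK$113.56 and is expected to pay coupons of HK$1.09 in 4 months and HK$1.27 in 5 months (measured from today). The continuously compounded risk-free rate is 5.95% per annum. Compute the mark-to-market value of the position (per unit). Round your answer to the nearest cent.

HK$4.69

PV(remaining coupons) I = 1.09·e^(−0.0595·4/12) + 1.27·e^(−0.0595·5/12) = 2.3075
Current forward F = (S − I)·e^(rT) = (113.56 − 2.3075)·e^(0.0595·11/12) = 111.2525 × 1.056056 = 117.4889
Value (long) = (F − K)·e^(−rT) = (117.4889 − 122.44) × 0.946919 = -4.6883
Short position value = −(long value) = HK$4.69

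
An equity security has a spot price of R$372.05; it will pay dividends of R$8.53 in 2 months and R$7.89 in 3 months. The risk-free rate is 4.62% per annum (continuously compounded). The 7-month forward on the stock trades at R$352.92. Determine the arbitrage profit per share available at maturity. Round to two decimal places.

R$12.58 per share

PV(dividends) I = 8.53·e^(−0.0462·2/12) + 7.89·e^(−0.0462·3/12) = 16.2640
Fair forward F* = (S − I)·e^(rT) = (372.05 − 16.2640)·e^0.026950 = 355.7860 × 1.027316 = 365.5047
Market R$352.92 < fair 365.5047: forward underpriced → reverse cash-and-carry (short the stock, invest proceeds at r, pay the dividends, go long the forward).
Profit at T = |F_mkt − F*| = |352.92 − 365.5047| = R$12.58 per share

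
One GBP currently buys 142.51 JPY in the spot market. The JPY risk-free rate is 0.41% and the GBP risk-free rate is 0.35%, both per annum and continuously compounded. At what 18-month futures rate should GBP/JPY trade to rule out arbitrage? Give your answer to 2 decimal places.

142.64

F = S·e^((r_JPY − r_GBP)T) = 142.51 · e^((0.0041 − 0.0035) × 18/12)
= 142.51 · e^0.000900 = 142.51 × 1.000900
F = 142.64 JPY per GBP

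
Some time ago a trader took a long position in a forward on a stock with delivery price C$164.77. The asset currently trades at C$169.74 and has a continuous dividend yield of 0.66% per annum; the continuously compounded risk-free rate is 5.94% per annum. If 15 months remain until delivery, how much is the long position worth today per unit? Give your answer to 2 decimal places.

C$15.37

Current fair forward for the remaining 15 months: F = S·e^((r − q)·T), (r − q) = 0.0594 − 0.0066 = 0.0528
F = 169.74 · e^(0.0528 × 15/12) = 169.74 × 1.068227 = 181.3209
Value of long forward = (F − K)·e^(−rT) = (181.3209 − 164.77) · e^(−0.0594·15/12)
= 16.5509 × 0.928440 = 15.37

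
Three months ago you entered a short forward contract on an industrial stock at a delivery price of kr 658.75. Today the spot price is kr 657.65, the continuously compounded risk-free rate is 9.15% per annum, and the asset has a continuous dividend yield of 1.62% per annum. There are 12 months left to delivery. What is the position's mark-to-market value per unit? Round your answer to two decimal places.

-kr 45.93

Current fair forward for the remaining 12 months: F = S·e^((r − q)·T), (r − q) = 0.0915 − 0.0162 = 0.0753
F = 657.65 · e^(0.0753 × 12/12) = 657.65 × 1.078208 = 709.0835
Value of long forward = (F − K)·e^(−rT) = (709.0835 − 658.75) · e^(−0.0915·12/12)
= 50.3335 × 0.912561 = 45.93
Short position value = −(long value) = -kr 45.93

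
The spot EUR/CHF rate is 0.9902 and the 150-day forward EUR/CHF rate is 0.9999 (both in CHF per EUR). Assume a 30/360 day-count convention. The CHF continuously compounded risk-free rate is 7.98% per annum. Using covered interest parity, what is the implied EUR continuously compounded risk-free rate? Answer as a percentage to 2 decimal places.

5.64%

F = S·e^((r_CHF − r_EUR)T) ⇒ r_EUR = r_CHF − ln(F/S)/T
ln(0.9999/0.9902) = 0.009748; /(150/360) = 0.023395
r_EUR = 0.0798 − 0.023395 = 0.056405
r_EUR = 5.64%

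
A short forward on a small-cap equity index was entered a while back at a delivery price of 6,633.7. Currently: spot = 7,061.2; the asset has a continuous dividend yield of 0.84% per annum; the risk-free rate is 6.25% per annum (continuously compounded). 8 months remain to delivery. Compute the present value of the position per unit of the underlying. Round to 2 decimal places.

Current fair forward for the remaining 8 months: F = S·e^((r − q)·T), (r − q) = 0.0625 − 0.0084 = 0.0541
F = 7061.2 · e^(0.0541 × 8/12) = 7061.2 × 1.03672496 = 7320.5223
Value of long forward = (F − K)·e^(−rT) = (7320.5223 − 6633.7) · e^(−0.0625·8/12)
= 686.8223 × 0.95918946 = 658.79
Short position value = −(long value) = -658.79

-658.79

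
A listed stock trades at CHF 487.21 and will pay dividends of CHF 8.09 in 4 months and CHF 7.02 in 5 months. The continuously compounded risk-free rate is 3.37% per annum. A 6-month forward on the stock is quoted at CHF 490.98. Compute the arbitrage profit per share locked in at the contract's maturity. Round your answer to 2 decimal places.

CHF 10.67 per share

PV(dividends) I = 8.09·e^(−0.0337·4/12) + 7.02·e^(−0.0337·5/12) = 14.9217
Fair forward F* = (S − I)·e^(rT) = (487.21 − 14.9217)·e^0.016850 = 472.2883 × 1.016993 = 480.3139
Market CHF 490.98 > fair 480.3139: forward overpriced → cash-and-carry (borrow at r, buy the stock and collect the dividends, short the forward).
Profit at T = |F_mkt − F*| = |490.98 − 480.3139| = CHF 10.67 per share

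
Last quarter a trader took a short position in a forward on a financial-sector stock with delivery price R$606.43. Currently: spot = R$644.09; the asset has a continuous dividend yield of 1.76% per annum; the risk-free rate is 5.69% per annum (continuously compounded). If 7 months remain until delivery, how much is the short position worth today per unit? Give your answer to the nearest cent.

Current fair forward for the remaining 7 months: F = S·e^((r − q)·T), (r − q) = 0.0569 − 0.0176 = 0.0393
F = 644.09 · e^(0.0393 × 7/12) = 644.09 × 1.023190 = 659.0264
Value of long forward = (F − K)·e^(−rT) = (659.0264 − 606.43) · e^(−0.0569·7/12)
= 52.5964 × 0.967353 = 50.88
Short position value = −(long value) = -R$50.88

-R$50.88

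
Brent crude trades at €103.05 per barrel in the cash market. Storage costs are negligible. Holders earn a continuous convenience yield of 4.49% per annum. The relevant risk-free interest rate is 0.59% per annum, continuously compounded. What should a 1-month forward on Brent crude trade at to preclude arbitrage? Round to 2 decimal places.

€102.72 per barrel

Net carry = r + u − y = 0.0059 + 0.0000 − 0.0449 = -0.0390
F = S·e^((r+u−y)T) = 103.05 · e^(-0.0390 × 1/12) = 103.05 · e^-0.003250
= 103.05 × 0.996755 = €102.72 per barrel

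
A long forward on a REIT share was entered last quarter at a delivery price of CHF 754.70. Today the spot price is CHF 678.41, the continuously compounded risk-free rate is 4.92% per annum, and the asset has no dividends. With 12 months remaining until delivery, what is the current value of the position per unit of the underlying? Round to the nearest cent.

Current fair forward for the remaining 12 months: F = S·e^(r·T), r = 0.0492
F = 678.41 · e^(0.0492 × 12/12) = 678.41 × 1.050430 = 712.6222
Value of long forward = (F − K)·e^(−rT) = (712.6222 − 754.70) · e^(−0.0492·12/12)
= -42.0778 × 0.951991 = -40.06

-CHF 40.06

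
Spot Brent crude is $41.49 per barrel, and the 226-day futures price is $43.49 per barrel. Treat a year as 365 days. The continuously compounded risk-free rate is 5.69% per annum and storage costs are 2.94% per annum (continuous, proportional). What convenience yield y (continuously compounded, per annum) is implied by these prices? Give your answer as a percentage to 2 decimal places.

1.03%

F = S·e^((r+u−y)T) ⇒ (r+u−y) = ln(F/S)/T
ln(43.49/41.49) = 0.047079; /T ⇒ 0.076035
y = r + u − ln(F/S)/T = 0.0569 + 0.0294 − 0.076035 = 0.010265
y = 1.03%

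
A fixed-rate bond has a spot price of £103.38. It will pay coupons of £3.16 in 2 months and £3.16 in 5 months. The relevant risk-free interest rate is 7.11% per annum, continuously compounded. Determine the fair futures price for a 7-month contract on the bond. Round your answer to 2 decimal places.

PV(coupons) I = 3.16·e^(−0.0711·2/12) + 3.16·e^(−0.0711·5/12)
I = 3.1228 + 3.0678 = 6.1906
F = (S − I)·e^(rT) = (103.38 − 6.1906) · e^(0.0711·7/12)
= 97.1894 · e^0.041475 = 97.1894 × 1.042347 = £101.31

£101.31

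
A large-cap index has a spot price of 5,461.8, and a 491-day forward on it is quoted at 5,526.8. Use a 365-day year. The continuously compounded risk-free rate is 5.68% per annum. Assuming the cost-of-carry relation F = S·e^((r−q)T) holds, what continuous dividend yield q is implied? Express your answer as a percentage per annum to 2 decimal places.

4.80%

From F = S·e^((r−q)T): (r − q) = ln(F/S)/T
ln(5526.8/5461.8) = ln(1.011901) = 0.011831
(r − q) = 0.011831 / (491/365) = 0.008795
q = r − ln(F/S)/T = 0.0568 − 0.008795 = 0.048005
q = 4.80%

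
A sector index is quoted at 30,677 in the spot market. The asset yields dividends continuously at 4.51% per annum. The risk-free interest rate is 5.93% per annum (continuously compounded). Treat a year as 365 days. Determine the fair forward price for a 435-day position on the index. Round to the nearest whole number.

31,201

F = S·e^((r − q)T) = 30677 · e^((0.0593 − 0.0451) × 435/365)
= 30677 · e^0.016923 = 30677 × 1.017067
F = 31,201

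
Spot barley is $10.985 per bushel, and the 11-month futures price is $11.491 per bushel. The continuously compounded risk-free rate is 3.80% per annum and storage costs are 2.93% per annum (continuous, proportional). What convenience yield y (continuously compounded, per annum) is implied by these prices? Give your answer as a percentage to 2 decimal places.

F = S·e^((r+u−y)T) ⇒ (r+u−y) = ln(F/S)/T
ln(11.491/10.985) = 0.045033; /T ⇒ 0.049127
y = r + u − ln(F/S)/T = 0.0380 + 0.0293 − 0.049127 = 0.018173
y = 1.82%

1.82%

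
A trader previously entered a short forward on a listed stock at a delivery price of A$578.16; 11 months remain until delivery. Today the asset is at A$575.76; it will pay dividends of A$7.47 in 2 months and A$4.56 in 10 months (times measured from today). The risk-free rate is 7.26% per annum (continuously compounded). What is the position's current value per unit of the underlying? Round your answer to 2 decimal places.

PV(remaining dividends) I = 7.47·e^(−0.0726·2/12) + 4.56·e^(−0.0726·10/12) = 11.6725
Current forward F = (S − I)·e^(rT) = (575.76 − 11.6725)·e^(0.0726·11/12) = 564.0875 × 1.068814 = 602.9046
Value (long) = (F − K)·e^(−rT) = (602.9046 − 578.16) × 0.935616 = 23.1514
Short position value = −(long value) = -A$23.15

-A$23.15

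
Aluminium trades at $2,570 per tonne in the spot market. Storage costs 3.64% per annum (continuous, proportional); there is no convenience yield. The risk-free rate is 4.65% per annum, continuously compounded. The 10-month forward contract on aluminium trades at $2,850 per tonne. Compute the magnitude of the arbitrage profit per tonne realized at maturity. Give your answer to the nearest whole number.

$96 per tonne

Fair forward: F* = S·e^(carry·T), with carry = (r + u) = 0.0465 + 0.0364 = 0.0829
F* = 2570 · e^(0.0829 × 10/12) = 2570 · e^0.069083 = 2570 × 1.071525 = $2753.8193
Market $2850 > fair $2753.8193: forward overpriced → cash-and-carry (buy spot, short the forward).
At maturity, profit = |F_mkt − F*| = |2850 − 2753.8193| = $96 per tonne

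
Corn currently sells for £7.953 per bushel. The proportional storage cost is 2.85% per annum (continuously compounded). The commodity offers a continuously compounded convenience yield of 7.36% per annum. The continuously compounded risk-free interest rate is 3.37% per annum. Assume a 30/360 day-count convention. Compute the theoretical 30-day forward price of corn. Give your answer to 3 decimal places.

Net carry = r + u − y = 0.0337 + 0.0285 − 0.0736 = -0.0114
F = S·e^((r+u−y)T) = 7.953 · e^(-0.0114 × 30/360) = 7.953 · e^-0.000950
= 7.953 × 0.999050 = £7.945 per bushel

£7.945 per bushel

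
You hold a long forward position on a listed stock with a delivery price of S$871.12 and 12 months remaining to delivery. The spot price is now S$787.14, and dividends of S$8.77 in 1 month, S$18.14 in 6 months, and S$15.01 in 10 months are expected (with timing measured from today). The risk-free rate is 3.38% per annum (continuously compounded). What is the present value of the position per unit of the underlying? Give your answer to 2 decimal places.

-S$96.20

PV(remaining dividends) I = 8.77·e^(−0.0338·1/12) + 18.14·e^(−0.0338·6/12) + 15.01·e^(−0.0338·10/12) = 41.1745
Current forward F = (S − I)·e^(rT) = (787.14 − 41.1745)·e^(0.0338·12/12) = 745.9655 × 1.034378 = 771.6103
Value (long) = (F − K)·e^(−rT) = (771.6103 − 871.12) × 0.966765 = -96.2025
Value = -S$96.20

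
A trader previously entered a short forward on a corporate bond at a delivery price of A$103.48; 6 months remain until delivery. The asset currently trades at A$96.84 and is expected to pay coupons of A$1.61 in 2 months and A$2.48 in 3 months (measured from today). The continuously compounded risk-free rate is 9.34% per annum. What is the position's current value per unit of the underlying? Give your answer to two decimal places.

A$5.93

PV(remaining coupons) I = 1.61·e^(−0.0934·2/12) + 2.48·e^(−0.0934·3/12) = 4.0079
Current forward F = (S − I)·e^(rT) = (96.84 − 4.0079)·e^(0.0934·6/12) = 92.8321 × 1.047808 = 97.2702
Value (long) = (F − K)·e^(−rT) = (97.2702 − 103.48) × 0.954374 = -5.9265
Short position value = −(long value) = A$5.93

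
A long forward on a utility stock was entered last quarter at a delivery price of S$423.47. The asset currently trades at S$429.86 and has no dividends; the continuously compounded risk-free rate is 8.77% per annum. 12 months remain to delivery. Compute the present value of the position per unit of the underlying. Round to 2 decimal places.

Current fair forward for the remaining 12 months: F = S·e^(r·T), r = 0.0877
F = 429.86 · e^(0.0877 × 12/12) = 429.86 × 1.091661 = 469.2614
Value of long forward = (F − K)·e^(−rT) = (469.2614 − 423.47) · e^(−0.0877·12/12)
= 45.7914 × 0.916036 = 41.95

S$41.95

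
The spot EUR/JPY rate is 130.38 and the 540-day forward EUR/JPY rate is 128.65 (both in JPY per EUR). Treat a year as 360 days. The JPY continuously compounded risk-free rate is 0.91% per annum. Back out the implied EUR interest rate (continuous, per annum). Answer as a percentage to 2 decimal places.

1.80%

F = S·e^((r_JPY − r_EUR)T) ⇒ r_EUR = r_JPY − ln(F/S)/T
ln(128.65/130.38) = -0.013358; /(540/360) = -0.008905
r_EUR = 0.0091 + 0.008905 = 0.018005
r_EUR = 1.80%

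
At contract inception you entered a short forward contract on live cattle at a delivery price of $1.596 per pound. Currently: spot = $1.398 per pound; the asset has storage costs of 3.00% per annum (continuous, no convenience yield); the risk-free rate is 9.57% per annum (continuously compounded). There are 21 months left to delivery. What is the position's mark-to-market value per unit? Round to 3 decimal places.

Current fair forward for the remaining 21 months: F = S·e^((r + u)·T), (r + u) = 0.0957 + 0.0300 = 0.1257
F = 1.398 · e^(0.1257 × 21/12) = 1.398 × 1.246046 = 1.7420
Value of long forward = (F − K)·e^(−rT) = (1.7420 − 1.596) · e^(−0.0957·21/12)
= 0.1460 × 0.845798 = 0.123
Short position value = −(long value) = -$0.123

-$0.123 per pound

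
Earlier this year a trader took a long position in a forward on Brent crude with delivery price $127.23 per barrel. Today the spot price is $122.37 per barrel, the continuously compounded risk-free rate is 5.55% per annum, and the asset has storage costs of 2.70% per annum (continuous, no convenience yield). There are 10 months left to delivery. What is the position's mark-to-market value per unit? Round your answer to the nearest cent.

$3.67 per barrel

Current fair forward for the remaining 10 months: F = S·e^((r + u)·T), (r + u) = 0.0555 + 0.0270 = 0.0825
F = 122.37 · e^(0.0825 × 10/12) = 122.37 × 1.071168 = 131.0788
Value of long forward = (F − K)·e^(−rT) = (131.0788 − 127.23) · e^(−0.0555·10/12)
= 3.8488 × 0.954803 = 3.67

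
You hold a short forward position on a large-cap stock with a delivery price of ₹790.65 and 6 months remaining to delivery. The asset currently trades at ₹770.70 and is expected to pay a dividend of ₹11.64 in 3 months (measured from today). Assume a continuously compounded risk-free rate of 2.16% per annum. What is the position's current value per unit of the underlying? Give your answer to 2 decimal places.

₹23.03

PV(remaining dividends) I = 11.64·e^(−0.0216·3/12) = 11.5773
Current forward F = (S − I)·e^(rT) = (770.70 − 11.5773)·e^(0.0216·6/12) = 759.1227 × 1.010859 = 767.3660
Value (long) = (F − K)·e^(−rT) = (767.3660 − 790.65) × 0.989258 = -23.0339
Short position value = −(long value) = ₹23.03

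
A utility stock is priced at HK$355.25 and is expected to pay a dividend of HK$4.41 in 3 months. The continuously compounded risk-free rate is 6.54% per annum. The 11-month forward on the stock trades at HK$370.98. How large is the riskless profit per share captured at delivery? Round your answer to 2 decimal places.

PV(dividends) I = 4.41·e^(−0.0654·3/12) = 4.3385
Fair forward F* = (S − I)·e^(rT) = (355.25 − 4.3385)·e^0.059950 = 350.9115 × 1.061783 = 372.5919
Market HK$370.98 < fair 372.5919: forward underpriced → reverse cash-and-carry (short the stock, invest proceeds at r, pay the dividends, go long the forward).
Profit at T = |F_mkt − F*| = |370.98 − 372.5919| = HK$1.61 per share

HK$1.61 per share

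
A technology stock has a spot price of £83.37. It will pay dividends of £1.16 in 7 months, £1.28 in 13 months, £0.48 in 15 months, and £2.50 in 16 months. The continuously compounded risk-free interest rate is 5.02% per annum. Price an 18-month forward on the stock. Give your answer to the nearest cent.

PV(dividends) I = 1.16·e^(−0.0502·7/12) + 1.28·e^(−0.0502·13/12) + 0.48·e^(−0.0502·15/12) + 2.50·e^(−0.0502·16/12)
I = 1.1265 + 1.2122 + 0.4508 + 2.3381 = 5.1276
F = (S − I)·e^(rT) = (83.37 − 5.1276) · e^(0.0502·18/12)
= 78.2424 · e^0.075300 = 78.2424 × 1.078208 = £84.36

£84.36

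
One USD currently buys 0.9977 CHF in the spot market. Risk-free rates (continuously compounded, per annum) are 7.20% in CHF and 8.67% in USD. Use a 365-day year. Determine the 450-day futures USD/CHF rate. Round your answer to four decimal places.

F = S·e^((r_CHF − r_USD)T) = 0.9977 · e^((0.0720 − 0.0867) × 450/365)
= 0.9977 · e^-0.018123 = 0.9977 × 0.982040
F = 0.9798 CHF per USD

0.9798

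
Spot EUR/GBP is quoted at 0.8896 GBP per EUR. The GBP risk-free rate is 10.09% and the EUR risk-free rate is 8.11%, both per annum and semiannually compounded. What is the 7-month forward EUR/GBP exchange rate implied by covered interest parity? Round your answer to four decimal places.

0.8995

By covered interest parity, F = S · (1+r_GBP/2)^(2T) / (1+r_EUR/2)^(2T)
= 0.8896 × 1.059102 / 1.047466 = 0.8896 × 1.011109
F = 0.8995 GBP per EUR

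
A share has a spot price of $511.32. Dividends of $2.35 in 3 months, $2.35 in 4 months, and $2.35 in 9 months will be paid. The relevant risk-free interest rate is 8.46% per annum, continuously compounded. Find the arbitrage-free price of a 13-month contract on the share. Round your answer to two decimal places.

$552.95

PV(dividends) I = 2.35·e^(−0.0846·3/12) + 2.35·e^(−0.0846·4/12) + 2.35·e^(−0.0846·9/12)
I = 2.3008 + 2.2847 + 2.2055 = 6.7910
F = (S − I)·e^(rT) = (511.32 − 6.7910) · e^(0.0846·13/12)
= 504.5290 · e^0.091650 = 504.5290 × 1.095981 = $552.95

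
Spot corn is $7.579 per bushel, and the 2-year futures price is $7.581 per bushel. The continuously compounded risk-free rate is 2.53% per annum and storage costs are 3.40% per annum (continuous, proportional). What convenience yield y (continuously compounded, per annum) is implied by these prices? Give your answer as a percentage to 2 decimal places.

F = S·e^((r+u−y)T) ⇒ (r+u−y) = ln(F/S)/T
ln(7.581/7.579) = 0.000264; /T ⇒ 0.000132
y = r + u − ln(F/S)/T = 0.0253 + 0.0340 − 0.000132 = 0.059168
y = 5.92%

5.92%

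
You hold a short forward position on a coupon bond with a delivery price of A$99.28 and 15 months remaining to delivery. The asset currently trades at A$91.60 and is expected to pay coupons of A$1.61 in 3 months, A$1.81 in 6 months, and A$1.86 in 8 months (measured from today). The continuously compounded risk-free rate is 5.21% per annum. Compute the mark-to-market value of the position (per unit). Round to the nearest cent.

PV(remaining coupons) I = 1.61·e^(−0.0521·3/12) + 1.81·e^(−0.0521·6/12) + 1.86·e^(−0.0521·8/12) = 5.1491
Current forward F = (S − I)·e^(rT) = (91.60 − 5.1491)·e^(0.0521·15/12) = 86.4509 × 1.067292 = 92.2684
Value (long) = (F − K)·e^(−rT) = (92.2684 − 99.28) × 0.936950 = -6.5695
Short position value = −(long value) = A$6.57

A$6.57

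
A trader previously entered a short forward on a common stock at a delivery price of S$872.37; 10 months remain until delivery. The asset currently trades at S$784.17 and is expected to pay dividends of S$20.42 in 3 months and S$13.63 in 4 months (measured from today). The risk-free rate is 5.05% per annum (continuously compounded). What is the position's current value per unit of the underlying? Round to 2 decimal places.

S$85.82

PV(remaining dividends) I = 20.42·e^(−0.0505·3/12) + 13.63·e^(−0.0505·4/12) = 33.5663
Current forward F = (S − I)·e^(rT) = (784.17 − 33.5663)·e^(0.0505·10/12) = 750.6037 × 1.042981 = 782.8654
Value (long) = (F − K)·e^(−rT) = (782.8654 − 872.37) × 0.958790 = -85.8161
Short position value = −(long value) = S$85.82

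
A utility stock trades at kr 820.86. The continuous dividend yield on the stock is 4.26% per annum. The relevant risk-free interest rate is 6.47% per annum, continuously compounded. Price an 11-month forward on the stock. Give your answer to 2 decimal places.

F = S·e^((r − q)T) = 820.86 · e^((0.0647 − 0.0426) × 11/12)
= 820.86 · e^0.020258 = 820.86 × 1.020465
F = kr 837.66

kr 837.66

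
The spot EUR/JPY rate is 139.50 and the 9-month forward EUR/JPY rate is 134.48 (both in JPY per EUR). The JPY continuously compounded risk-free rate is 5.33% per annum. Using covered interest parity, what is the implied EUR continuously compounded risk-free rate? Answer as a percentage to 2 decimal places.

F = S·e^((r_JPY − r_EUR)T) ⇒ r_EUR = r_JPY − ln(F/S)/T
ln(134.48/139.50) = -0.036649; /(9/12) = -0.048865
r_EUR = 0.0533 + 0.048865 = 0.102165
r_EUR = 10.22%

10.22%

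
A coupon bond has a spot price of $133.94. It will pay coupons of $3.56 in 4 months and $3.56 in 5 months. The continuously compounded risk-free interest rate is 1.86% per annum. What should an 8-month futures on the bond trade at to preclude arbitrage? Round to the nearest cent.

$128.45

PV(coupons) I = 3.56·e^(−0.0186·4/12) + 3.56·e^(−0.0186·5/12)
I = 3.5380 + 3.5325 = 7.0705
F = (S − I)·e^(rT) = (133.94 − 7.0705) · e^(0.0186·8/12)
= 126.8695 · e^0.012400 = 126.8695 × 1.012477 = $128.45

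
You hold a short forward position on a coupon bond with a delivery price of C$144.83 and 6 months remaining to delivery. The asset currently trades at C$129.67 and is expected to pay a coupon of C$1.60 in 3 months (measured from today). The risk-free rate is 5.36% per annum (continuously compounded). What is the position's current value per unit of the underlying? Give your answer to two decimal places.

C$12.91

PV(remaining coupons) I = 1.60·e^(−0.0536·3/12) = 1.5787
Current forward F = (S − I)·e^(rT) = (129.67 − 1.5787)·e^(0.0536·6/12) = 128.0913 × 1.027162 = 131.5705
Value (long) = (F − K)·e^(−rT) = (131.5705 − 144.83) × 0.973556 = -12.9089
Short position value = −(long value) = C$12.91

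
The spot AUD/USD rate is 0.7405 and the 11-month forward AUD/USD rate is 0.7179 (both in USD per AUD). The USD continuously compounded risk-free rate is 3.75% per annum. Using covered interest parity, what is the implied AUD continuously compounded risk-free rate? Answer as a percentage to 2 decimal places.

7.13%

F = S·e^((r_USD − r_AUD)T) ⇒ r_AUD = r_USD − ln(F/S)/T
ln(0.7179/0.7405) = -0.030995; /(11/12) = -0.033813
r_AUD = 0.0375 + 0.033813 = 0.071313
r_AUD = 7.13%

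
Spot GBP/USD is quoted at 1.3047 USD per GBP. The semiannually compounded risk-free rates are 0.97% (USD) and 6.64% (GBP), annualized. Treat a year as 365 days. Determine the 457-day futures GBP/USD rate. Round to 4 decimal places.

By covered interest parity, F = S · (1+r_USD/2)^(2T) / (1+r_GBP/2)^(2T)
= 1.3047 × 1.012189 / 1.085224 = 1.3047 × 0.932701
F = 1.2169 USD per GBP

1.2169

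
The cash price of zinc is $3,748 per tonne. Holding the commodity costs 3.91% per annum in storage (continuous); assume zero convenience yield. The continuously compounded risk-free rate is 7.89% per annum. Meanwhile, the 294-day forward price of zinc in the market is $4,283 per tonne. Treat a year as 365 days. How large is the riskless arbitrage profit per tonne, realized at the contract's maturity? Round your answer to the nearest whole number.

$161 per tonne

Fair forward: F* = S·e^(carry·T), with carry = (r + u) = 0.0789 + 0.0391 = 0.1180
F* = 3748 · e^(0.1180 × 294/365) = 3748 · e^0.095047 = 3748 × 1.099711 = $4121.7168
Market $4283 > fair $4121.7168: forward overpriced → cash-and-carry (buy spot, short the forward).
At maturity, profit = |F_mkt − F*| = |4283 − 4121.7168| = $161 per tonne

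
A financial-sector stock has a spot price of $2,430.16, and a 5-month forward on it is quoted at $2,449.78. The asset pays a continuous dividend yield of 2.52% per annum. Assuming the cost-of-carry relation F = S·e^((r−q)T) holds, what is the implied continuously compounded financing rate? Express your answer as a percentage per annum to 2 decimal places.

4.45%

From F = S·e^((r−q)T): (r − q) = ln(F/S)/T
ln(2449.78/2430.16) = ln(1.008074) = 0.008042
(r − q) = 0.008042 / (5/12) = 0.019301
r = ln(F/S)/T + q = 0.019301 + 0.0252 = 0.044501
r = 4.45%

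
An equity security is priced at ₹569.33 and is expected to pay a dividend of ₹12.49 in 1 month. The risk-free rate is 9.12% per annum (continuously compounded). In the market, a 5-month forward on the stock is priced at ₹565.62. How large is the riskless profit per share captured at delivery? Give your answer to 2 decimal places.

PV(dividends) I = 12.49·e^(−0.0912·1/12) = 12.3954
Fair forward F* = (S − I)·e^(rT) = (569.33 − 12.3954)·e^0.038000 = 556.9346 × 1.038731 = 578.5052
Market ₹565.62 < fair 578.5052: forward underpriced → reverse cash-and-carry (short the stock, invest proceeds at r, pay the dividends, go long the forward).
Profit at T = |F_mkt − F*| = |565.62 − 578.5052| = ₹12.89 per share

₹12.89 per share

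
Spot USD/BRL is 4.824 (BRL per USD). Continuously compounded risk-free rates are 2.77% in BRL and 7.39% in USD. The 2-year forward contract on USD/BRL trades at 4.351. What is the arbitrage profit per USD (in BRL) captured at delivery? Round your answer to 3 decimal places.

0.047 per USD (in BRL)

Fair forward: F* = S·e^(carry·T), with carry = (r_BRL − r_USD) = 0.0277 − 0.0739 = -0.0462
F* = 4.824 · e^(-0.0462 × 2) = 4.824 · e^-0.092400 = 4.824 × 0.911740 = 4.3982
Market 4.351 < fair 4.3982: forward underpriced → reverse cash-and-carry (short spot, go long the forward).
At maturity, profit = |F_mkt − F*| = |4.351 − 4.3982| = 0.047 per USD (in BRL)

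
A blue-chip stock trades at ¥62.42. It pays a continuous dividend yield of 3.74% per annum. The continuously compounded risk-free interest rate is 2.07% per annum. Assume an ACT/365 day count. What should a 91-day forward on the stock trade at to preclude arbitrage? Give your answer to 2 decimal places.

¥62.16

F = S·e^((r − q)T) = 62.42 · e^((0.0207 − 0.0374) × 91/365)
= 62.42 · e^-0.004164 = 62.42 × 0.995845
F = ¥62.16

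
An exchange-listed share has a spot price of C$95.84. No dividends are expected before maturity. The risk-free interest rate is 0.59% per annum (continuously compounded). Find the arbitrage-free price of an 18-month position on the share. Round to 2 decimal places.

C$96.69

F = S·e^(rT) = 95.84 · e^(0.0059 × 18/12)
= 95.84 · e^0.008850 = 95.84 × 1.008889
F = C$96.69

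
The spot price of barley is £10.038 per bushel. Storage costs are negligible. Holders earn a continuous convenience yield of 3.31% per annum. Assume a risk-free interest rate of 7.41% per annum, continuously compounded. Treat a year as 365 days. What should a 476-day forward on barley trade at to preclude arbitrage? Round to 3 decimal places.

Net carry = r + u − y = 0.0741 + 0.0000 − 0.0331 = 0.0410
F = S·e^((r+u−y)T) = 10.038 · e^(0.0410 × 476/365) = 10.038 · e^0.053468
= 10.038 × 1.054923 = £10.589 per bushel

£10.589 per bushel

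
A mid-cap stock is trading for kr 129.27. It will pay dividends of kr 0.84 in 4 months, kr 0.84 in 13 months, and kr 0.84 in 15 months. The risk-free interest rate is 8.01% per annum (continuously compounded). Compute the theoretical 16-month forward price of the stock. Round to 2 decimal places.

PV(dividends) I = 0.84·e^(−0.0801·4/12) + 0.84·e^(−0.0801·13/12) + 0.84·e^(−0.0801·15/12)
I = 0.8179 + 0.7702 + 0.7600 = 2.3481
F = (S − I)·e^(rT) = (129.27 − 2.3481) · e^(0.0801·16/12)
= 126.9219 · e^0.106800 = 126.9219 × 1.112712 = kr 141.23

kr 141.23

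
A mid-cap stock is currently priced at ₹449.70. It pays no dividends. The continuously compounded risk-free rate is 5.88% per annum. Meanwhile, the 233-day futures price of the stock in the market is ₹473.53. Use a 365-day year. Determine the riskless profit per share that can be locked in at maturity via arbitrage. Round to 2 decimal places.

₹6.63 per share

Fair futures: F* = S·e^(carry·T), with carry = r = 0.0588
F* = 449.70 · e^(0.0588 × 233/365) = 449.70 · e^0.037535 = 449.70 × 1.038248 = ₹466.9001
Market ₹473.53 > fair ₹466.9001: forward overpriced → cash-and-carry (buy spot, short the forward).
At maturity, profit = |F_mkt − F*| = |473.53 − 466.9001| = ₹6.63 per share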